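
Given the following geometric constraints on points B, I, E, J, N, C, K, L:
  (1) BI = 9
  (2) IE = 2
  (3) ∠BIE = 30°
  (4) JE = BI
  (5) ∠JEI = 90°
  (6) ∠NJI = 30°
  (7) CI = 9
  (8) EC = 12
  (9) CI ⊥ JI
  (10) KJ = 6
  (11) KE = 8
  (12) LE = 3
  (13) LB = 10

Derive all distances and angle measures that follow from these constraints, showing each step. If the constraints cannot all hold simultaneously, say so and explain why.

These constraints are not satisfiable: by the triangle inequality in triangle IEC, (2) IE = 2 and (7) CI = 9 force EC ≤ 2 + 9 = 11, but (8) says EC = 12. No planar figure meets all of them, so nothing further can be derived.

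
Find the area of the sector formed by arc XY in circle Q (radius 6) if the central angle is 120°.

Sector area = πr² × θ/360
= π × 6² × 1/3
= π × 36 × 1/3
= 12*pi

12*pi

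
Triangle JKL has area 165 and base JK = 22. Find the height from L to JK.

height = 2 * 165 / 22 = 15

15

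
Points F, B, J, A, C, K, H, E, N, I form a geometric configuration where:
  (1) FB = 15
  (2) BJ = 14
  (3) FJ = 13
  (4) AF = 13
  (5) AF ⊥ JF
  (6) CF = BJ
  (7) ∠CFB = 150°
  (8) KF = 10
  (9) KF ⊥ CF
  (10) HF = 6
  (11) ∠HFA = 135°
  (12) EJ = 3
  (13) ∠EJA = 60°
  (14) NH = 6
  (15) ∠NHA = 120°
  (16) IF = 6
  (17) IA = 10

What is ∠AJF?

Step 1: By the law of cosines on triangle JFA: JA² = 13² + 13² − 2·13·13·cos(90°) = 338, so JA = 13·√2.
Step 2: By the inverse law of cosines on triangle AJF: cos(∠AJF) = ((13·√2)² + 13² − 13²) / (2·13·√2·13) = 338/478 = 0.7071, so ∠AJF = 45°.

Therefore, the measure of angle ∠AJF = 45°.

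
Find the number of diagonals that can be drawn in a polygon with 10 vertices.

The number of diagonals in an n-gon is n(n - 3)/2.
For n = 10: 10(10 - 3)/2 = 10 × 7 / 2 = 35.

35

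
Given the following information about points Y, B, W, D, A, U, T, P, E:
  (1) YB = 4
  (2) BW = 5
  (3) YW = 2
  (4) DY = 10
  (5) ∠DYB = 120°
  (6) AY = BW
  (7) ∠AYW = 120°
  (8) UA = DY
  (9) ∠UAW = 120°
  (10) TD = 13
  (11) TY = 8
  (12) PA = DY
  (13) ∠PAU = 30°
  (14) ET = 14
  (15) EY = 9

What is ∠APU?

From the given relations: PA = DY = 10; UA = DY = 10.
Step 1: By the law of cosines on triangle PAU: PU² = 10² + 10² − 2·10·10·cos(30°) = 26.79, so PU ≈ 5.18.
Step 2: By the inverse law of cosines on triangle APU: cos(∠APU) = (10² + 5.18² − 10²) / (2·10·5.18) = 26.79/103.53 = 0.2588, so ∠APU = 75°.

Therefore, the measure of angle ∠APU = 75°.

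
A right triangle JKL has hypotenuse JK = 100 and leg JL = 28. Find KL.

KL = sqrt(100^2 - 28^2) = sqrt(9216) = 96

96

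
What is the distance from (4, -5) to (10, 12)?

The horizontal distance is |10 - 4| = 6 and the vertical distance is |12 - -5| = 17.
By the Pythagorean theorem, d = sqrt(6^2 + 17^2) = sqrt(325) = 5*sqrt(13).

5*sqrt(13)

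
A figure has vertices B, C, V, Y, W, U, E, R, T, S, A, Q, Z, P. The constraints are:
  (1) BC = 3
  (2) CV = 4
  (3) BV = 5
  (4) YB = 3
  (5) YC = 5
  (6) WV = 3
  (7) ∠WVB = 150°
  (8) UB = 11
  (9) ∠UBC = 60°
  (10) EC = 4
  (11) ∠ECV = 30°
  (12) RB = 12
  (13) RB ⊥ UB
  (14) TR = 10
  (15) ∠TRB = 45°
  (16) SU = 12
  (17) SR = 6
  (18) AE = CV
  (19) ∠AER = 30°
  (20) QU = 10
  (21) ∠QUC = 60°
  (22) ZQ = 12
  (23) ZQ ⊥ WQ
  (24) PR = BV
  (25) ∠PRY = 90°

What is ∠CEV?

Step 1: By the law of cosines on triangle ECV: EV² = 4² + 4² − 2·4·4·cos(30°) = 4.29, so EV ≈ 2.07.
Step 2: By the inverse law of cosines on triangle CEV: cos(∠CEV) = (4² + 2.07² − 4²) / (2·4·2.07) = 4.29/16.56 = 0.2588, so ∠CEV = 75°.

Therefore, the measure of angle ∠CEV = 75°.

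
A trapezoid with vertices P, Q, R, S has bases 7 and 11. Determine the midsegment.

The midsegment of a trapezoid = (base1 + base2) / 2
midsegment = (7 + 11) / 2
midsegment = 18 / 2
midsegment = 9

9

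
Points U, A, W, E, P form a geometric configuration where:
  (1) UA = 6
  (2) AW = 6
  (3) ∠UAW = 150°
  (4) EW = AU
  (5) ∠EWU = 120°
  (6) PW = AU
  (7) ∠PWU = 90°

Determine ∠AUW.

Step 1: By the law of cosines on triangle UAW: UW² = 6² + 6² − 2·6·6·cos(150°) = 134.35, so UW ≈ 11.59.
Step 2: By the inverse law of cosines on triangle AUW: cos(∠AUW) = (6² + 11.59² − 6²) / (2·6·11.59) = 134.35/139.09 = 0.9659, so ∠AUW = 15°.

Therefore, the measure of angle ∠AUW = 15°.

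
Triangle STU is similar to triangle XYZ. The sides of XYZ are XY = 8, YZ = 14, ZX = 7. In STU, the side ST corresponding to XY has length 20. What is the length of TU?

k = 20/8 = 5/2. TU = 5/2 * 14 = 35.

35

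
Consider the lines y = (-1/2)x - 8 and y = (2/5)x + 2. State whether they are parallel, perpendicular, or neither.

Slope of line 1: m1 = -1/2
Slope of line 2: m2 = 2/5
m1 != m2 and m1*m2 = -1/5 != -1. Neither.

Neither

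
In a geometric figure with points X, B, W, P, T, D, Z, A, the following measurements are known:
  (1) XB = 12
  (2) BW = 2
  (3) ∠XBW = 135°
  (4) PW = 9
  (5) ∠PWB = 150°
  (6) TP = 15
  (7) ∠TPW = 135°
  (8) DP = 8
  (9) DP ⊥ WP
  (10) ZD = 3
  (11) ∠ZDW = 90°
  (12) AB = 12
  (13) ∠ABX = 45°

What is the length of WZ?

Step 1: By the law of cosines on triangle DPW: DW² = 8² + 9² − 2·8·9·cos(90°) = 145, so DW = √145.
Step 2: By the law of cosines on triangle WDZ: WZ² = √145² + 3² − 2·√145·3·cos(90°) = 154, so WZ = √154.

Therefore, the length of WZ = √154.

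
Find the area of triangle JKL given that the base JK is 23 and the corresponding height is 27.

A triangle's area is half the area of a rectangle with the same base and height.
Area = (1/2) * 23 * 27 = 621/2.

621/2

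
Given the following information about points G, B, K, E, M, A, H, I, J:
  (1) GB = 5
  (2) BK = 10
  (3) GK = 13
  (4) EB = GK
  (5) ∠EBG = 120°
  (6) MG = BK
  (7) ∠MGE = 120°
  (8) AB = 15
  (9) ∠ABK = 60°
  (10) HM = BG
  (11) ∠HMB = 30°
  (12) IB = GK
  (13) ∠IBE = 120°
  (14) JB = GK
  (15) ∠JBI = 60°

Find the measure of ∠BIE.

From the given relations: IB = GK = 13; EB = GK = 13.
Step 1: By the law of cosines on triangle IBE: IE² = 13² + 13² − 2·13·13·cos(120°) = 507, so IE = 13·√3.
Step 2: By the inverse law of cosines on triangle BIE: cos(∠BIE) = (13² + (13·√3)² − 13²) / (2·13·13·√3) = 507/585.43 = 0.866, so ∠BIE = 30°.

Therefore, the measure of angle ∠BIE = 30°.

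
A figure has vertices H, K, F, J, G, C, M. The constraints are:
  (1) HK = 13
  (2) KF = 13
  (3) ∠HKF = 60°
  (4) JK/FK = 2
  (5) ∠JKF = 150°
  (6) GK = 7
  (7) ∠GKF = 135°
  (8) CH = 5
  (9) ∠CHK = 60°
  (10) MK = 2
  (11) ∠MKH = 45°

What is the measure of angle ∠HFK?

Step 1: By the law of cosines on triangle FKH: FH² = 13² + 13² − 2·13·13·cos(60°) = 169, so FH = 13.
Step 2: By the inverse law of cosines on triangle HFK: cos(∠HFK) = (13² + 13² − 13²) / (2·13·13) = 169/338 = 0.5, so ∠HFK = 60°.

Therefore, the measure of angle ∠HFK = 60°.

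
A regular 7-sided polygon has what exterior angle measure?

Each exterior angle of a regular n-gon is 360 / n.
For n = 7: 360 / 7 = 360/7 degrees.

360/7 degrees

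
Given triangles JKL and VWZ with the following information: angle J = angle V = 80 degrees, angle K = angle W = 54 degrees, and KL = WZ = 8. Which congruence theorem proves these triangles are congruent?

Consider the given information: angle J = angle V = 80 degrees, angle K = angle W = 54 degrees, and KL = WZ = 8
This is not ASA or HL: ASA requires two angles and the side between them. HL only applies to right triangles with matching hypotenuse and leg.
The correct criterion is AAS. Two pairs of corresponding angles and a non-included side are equal (Angle-Angle-Side).

AAS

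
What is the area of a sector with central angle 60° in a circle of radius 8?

Sector area = π(8²)(1/6) = 32*pi/3

32*pi/3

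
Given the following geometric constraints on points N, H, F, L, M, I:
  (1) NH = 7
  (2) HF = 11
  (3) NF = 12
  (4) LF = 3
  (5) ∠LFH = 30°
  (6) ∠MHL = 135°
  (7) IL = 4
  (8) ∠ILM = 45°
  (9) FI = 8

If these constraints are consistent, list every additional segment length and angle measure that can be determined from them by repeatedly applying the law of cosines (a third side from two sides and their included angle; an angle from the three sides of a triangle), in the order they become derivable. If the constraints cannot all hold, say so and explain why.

These constraints are not satisfiable: by the triangle inequality in triangle LFI, (4) LF = 3 and (7) IL = 4 force FI ≤ 3 + 4 = 7, but (9) says FI = 8. No planar figure meets all of them, so nothing further can be derived.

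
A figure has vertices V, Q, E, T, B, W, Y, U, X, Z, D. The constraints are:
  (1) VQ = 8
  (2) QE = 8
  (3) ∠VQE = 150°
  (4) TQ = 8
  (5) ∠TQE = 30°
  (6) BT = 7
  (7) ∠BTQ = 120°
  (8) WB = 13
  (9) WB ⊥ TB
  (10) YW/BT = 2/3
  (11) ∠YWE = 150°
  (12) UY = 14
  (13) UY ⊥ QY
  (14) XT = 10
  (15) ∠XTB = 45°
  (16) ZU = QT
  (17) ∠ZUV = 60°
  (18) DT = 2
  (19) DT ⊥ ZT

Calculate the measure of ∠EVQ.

Step 1: By the law of cosines on triangle VQE: VE² = 8² + 8² − 2·8·8·cos(150°) = 238.85, so VE ≈ 15.45.
Step 2: By the inverse law of cosines on triangle EVQ: cos(∠EVQ) = (15.45² + 8² − 8²) / (2·15.45·8) = 238.85/247.28 = 0.9659, so ∠EVQ = 15°.

Therefore, the measure of angle ∠EVQ = 15°.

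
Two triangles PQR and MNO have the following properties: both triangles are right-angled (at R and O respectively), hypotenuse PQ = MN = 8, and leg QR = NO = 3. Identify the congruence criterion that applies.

The given information matches HL: The hypotenuse and one leg of two right triangles are equal (Hypotenuse-Leg).

HL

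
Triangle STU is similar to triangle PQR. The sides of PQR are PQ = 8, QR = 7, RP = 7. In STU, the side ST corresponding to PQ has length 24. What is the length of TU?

k = 24/8 = 3. TU = 3 * 7 = 21.

21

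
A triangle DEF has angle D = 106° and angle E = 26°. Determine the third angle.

angle F = 180 - 106 - 26 = 48 degrees.

48 degrees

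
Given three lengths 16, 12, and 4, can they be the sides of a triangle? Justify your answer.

The longest side is 16. The other two sides sum to 4 + 12 = 16.
Since 16 ≤ 16, the two shorter sides cannot reach around to close the triangle.

No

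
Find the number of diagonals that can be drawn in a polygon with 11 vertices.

The number of diagonals in an n-gon is n(n - 3)/2.
For n = 11: 11(11 - 3)/2 = 11 × 8 / 2 = 44.

44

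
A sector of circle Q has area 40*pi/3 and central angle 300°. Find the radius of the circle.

r² = 360 × 40*pi/3 / (π × 300) = 16, so r = 4.

4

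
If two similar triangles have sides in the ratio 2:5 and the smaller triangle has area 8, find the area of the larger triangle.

For similar figures, the area ratio equals the square of the side ratio.
Side ratio (the smaller triangle to the larger triangle) = 2:5, so area ratio = 2^2:5^2 = 4:25.
If the area of the smaller triangle is 8, then the area of the larger triangle = 8 * (25/4) = 50.

50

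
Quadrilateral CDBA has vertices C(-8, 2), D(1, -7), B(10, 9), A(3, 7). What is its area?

Using the Shoelace formula for a quadrilateral (vertices in order):
Area = (1/2)|sum of (x_i * y_(i+1) - x_(i+1) * y_i)|
Terms: (-8*-7 - 1*2) = 54, (1*9 - 10*-7) = 79, (10*7 - 3*9) = 43, (3*2 - -8*7) = 62
Sum = 238
Area = (1/2)(238) = 119

119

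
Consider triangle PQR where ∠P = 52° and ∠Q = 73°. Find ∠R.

By the triangle angle sum property, the three interior angles of any triangle add up to 180°.
We know angle P = 52° and angle Q = 73°, so their sum is 125°.
Therefore angle R = 180° - 125° = 55°.

55 degrees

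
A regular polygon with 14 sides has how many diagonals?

Each of the 14 vertices connects to 11 non-adjacent vertices via diagonals.
Total connections = 14 × 11 = 154, but each diagonal is counted twice.
Number of diagonals = 154 / 2 = 77.

77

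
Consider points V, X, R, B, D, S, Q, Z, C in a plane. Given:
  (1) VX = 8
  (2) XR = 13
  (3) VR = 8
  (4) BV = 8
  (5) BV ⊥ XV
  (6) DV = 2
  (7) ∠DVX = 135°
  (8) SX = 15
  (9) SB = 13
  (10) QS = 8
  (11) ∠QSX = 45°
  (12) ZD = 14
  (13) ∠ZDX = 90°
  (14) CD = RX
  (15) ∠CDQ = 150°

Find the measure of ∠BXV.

Step 1: By the law of cosines on triangle XVB: XB² = 8² + 8² − 2·8·8·cos(90°) = 128, so XB = 8·√2.
Step 2: By the inverse law of cosines on triangle BXV: cos(∠BXV) = ((8·√2)² + 8² − 8²) / (2·8·√2·8) = 128/181.02 = 0.7071, so ∠BXV = 45°.

Therefore, the measure of angle ∠BXV = 45°.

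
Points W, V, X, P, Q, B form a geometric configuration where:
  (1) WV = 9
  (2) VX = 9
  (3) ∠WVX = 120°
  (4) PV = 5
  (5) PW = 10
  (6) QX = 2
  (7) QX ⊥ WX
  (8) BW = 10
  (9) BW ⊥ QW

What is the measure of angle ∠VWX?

Step 1: By the law of cosines on triangle WVX: WX² = 9² + 9² − 2·9·9·cos(120°) = 243, so WX = 9·√3.
Step 2: By the inverse law of cosines on triangle VWX: cos(∠VWX) = (9² + (9·√3)² − 9²) / (2·9·9·√3) = 243/280.59 = 0.866, so ∠VWX = 30°.

Therefore, the measure of angle ∠VWX = 30°.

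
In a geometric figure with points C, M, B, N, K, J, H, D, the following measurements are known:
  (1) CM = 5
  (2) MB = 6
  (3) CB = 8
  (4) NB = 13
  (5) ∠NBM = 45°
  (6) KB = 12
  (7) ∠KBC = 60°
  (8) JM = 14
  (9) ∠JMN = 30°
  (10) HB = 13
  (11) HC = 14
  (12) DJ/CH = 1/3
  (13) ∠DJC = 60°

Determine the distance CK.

Step 1: By the law of cosines on triangle CBK: CK² = 8² + 12² − 2·8·12·cos(60°) = 112, so CK = 4·√7.

Therefore, the length of CK = 4·√7.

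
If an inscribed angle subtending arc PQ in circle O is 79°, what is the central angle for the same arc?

The inscribed angle theorem states that a central angle is always twice any inscribed angle that subtends the same arc.
Since the inscribed angle is 79°, the central angle = 2 × 79° = 158°.

158°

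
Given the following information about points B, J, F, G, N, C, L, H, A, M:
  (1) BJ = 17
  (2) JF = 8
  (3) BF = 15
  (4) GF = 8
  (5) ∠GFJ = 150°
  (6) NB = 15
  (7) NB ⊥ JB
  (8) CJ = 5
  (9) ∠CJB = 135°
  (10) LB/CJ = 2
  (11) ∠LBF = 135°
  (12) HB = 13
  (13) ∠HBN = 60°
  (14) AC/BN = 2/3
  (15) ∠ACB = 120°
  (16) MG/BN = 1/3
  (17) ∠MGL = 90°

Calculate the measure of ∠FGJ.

Step 1: By the law of cosines on triangle GFJ: GJ² = 8² + 8² − 2·8·8·cos(150°) = 238.85, so GJ ≈ 15.45.
Step 2: By the inverse law of cosines on triangle FGJ: cos(∠FGJ) = (8² + 15.45² − 8²) / (2·8·15.45) = 238.85/247.28 = 0.9659, so ∠FGJ = 15°.

Therefore, the measure of angle ∠FGJ = 15°.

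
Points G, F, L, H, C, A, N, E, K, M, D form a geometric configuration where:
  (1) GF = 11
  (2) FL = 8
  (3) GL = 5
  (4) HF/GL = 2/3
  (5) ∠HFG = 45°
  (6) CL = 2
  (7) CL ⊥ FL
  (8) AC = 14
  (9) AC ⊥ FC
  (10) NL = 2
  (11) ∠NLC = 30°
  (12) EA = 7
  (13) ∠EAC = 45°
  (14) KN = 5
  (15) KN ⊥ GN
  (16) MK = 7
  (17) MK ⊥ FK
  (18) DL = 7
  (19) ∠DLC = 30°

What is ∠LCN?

Step 1: By the law of cosines on triangle CLN: CN² = 2² + 2² − 2·2·2·cos(30°) = 1.07, so CN ≈ 1.04.
Step 2: By the inverse law of cosines on triangle LCN: cos(∠LCN) = (2² + 1.04² − 2²) / (2·2·1.04) = 1.07/4.14 = 0.2588, so ∠LCN = 75°.

Therefore, the measure of angle ∠LCN = 75°.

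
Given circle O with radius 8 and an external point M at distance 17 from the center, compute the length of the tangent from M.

Let T be the point of tangency. Then OT ⊥ MT (radius ⊥ tangent).
In right triangle OTM: OM² = OT² + MT²
17² = 8² + MT²
MT² = 225, MT = 15

15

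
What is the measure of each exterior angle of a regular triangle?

Each exterior angle of a regular n-gon is 360 / n.
For n = 3: 360 / 3 = 120 degrees.

120 degrees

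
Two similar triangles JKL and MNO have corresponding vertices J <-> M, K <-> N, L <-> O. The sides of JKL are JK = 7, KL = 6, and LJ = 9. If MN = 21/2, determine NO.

Since the triangles are similar, the ratio of corresponding sides is constant.
Scale factor k = MN / JK = 21/2 / 7 = 3/2
NO = k * KL = 3/2 * 6 = 9

9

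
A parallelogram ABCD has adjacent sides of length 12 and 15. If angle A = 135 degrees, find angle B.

In a parallelogram, consecutive angles are supplementary (sum to 180°).
angle B = 180 - angle A
angle B = 180 - 135
angle B = 45 degrees

45 degrees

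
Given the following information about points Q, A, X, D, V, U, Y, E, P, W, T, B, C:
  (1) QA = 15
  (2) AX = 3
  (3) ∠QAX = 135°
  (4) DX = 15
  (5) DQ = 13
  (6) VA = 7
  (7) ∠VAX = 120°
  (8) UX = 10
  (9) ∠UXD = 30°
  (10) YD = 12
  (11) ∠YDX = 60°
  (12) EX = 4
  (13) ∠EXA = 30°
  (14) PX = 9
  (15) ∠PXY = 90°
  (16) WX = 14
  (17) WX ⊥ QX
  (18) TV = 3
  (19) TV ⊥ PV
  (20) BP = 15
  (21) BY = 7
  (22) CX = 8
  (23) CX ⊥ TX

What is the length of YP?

Step 1: By the law of cosines on triangle XDY: XY² = 15² + 12² − 2·15·12·cos(60°) = 189, so XY = 3·√21.
Step 2: By the law of cosines on triangle YXP: YP² = (3·√21)² + 9² − 2·3·√21·9·cos(90°) = 270, so YP = 3·√30.

Therefore, the length of YP = 3·√30.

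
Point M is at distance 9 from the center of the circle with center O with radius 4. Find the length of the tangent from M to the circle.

tangent = √(d² - r²) = √(9² - 4²) = √(81 - 16) = √65 = sqrt(65)

sqrt(65)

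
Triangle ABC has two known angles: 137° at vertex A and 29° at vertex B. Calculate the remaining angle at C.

By the triangle angle sum property, the three interior angles of any triangle add up to 180°.
We know angle A = 137° and angle B = 29°, so their sum is 166°.
Therefore angle C = 180° - 166° = 14°.

14 degrees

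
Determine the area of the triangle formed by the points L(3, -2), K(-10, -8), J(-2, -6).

Using the Shoelace formula for a triangle:
Area = (1/2)|x0(y1 - y2) + x1(y2 - y0) + x2(y0 - y1)|
Area = (1/2)|3(-8 - -6) + -10(-6 - -2) + -2(-2 - -8)|
Area = (1/2)|-6 + 40 + -12|
Area = (1/2)|22|
Area = (1/2)(22)
Area = 11

11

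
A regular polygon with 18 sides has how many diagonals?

Each of the 18 vertices connects to 15 non-adjacent vertices via diagonals.
Total connections = 18 × 15 = 270, but each diagonal is counted twice.
Number of diagonals = 270 / 2 = 135.

135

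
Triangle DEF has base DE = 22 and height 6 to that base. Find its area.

Area = (1/2) * base * height
Area = (1/2) * 22 * 6
Area = 66

66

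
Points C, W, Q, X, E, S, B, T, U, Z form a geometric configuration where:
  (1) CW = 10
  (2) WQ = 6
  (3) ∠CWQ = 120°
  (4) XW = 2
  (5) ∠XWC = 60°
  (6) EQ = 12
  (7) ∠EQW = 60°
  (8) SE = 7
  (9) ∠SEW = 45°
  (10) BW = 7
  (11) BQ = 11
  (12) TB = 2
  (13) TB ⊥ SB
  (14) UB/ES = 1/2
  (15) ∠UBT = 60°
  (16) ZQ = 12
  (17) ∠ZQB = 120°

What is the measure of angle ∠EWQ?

Step 1: By the law of cosines on triangle WQE: WE² = 6² + 12² − 2·6·12·cos(60°) = 108, so WE = 6·√3.
Step 2: By the inverse law of cosines on triangle EWQ: cos(∠EWQ) = ((6·√3)² + 6² − 12²) / (2·6·√3·6) = 0/124.71 = 0, so ∠EWQ = 90°.

Therefore, the measure of angle ∠EWQ = 90°.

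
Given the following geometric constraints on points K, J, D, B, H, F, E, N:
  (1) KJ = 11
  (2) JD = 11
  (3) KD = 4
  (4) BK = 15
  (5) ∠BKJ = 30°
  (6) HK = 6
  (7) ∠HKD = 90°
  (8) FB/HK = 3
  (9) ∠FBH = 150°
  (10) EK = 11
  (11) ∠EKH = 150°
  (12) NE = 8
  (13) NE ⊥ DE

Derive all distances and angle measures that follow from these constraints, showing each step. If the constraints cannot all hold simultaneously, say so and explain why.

The constraints are consistent.

From the given relations:
  FB = 3·HK = 3·6 = 18

Step 1: From JK = 11, KB = 15, and ∠JKB = 30°, by the law of cosines:
  JB² = JK² + KB² - 2·JK·KB·cos(30°) = 121 + 225 - 285.8 = 60.21
  JB ≈ 7.76

Step 2: From DK = 4, KH = 6, and ∠DKH = 90°, by the law of cosines:
  DH² = DK² + KH² - 2·DK·KH·cos(90°) = 16 + 36 - 0 = 52
  DH = 2·√13

Step 3: From HK = 6, KE = 11, and ∠HKE = 150°, by the law of cosines:
  HE² = HK² + KE² - 2·HK·KE·cos(150°) = 36 + 121 + 114.3 = 271.3
  HE ≈ 16.47

Step 4: From KD = 4, KJ = 11, DJ = 11, by the inverse law of cosines:
  cos(∠DKJ) = (KD² + KJ² - DJ²) / (2·KD·KJ)
  ∠DKJ = 79.52°

Step 5: From JD = 11, JK = 11, DK = 4, by the inverse law of cosines:
  cos(∠DJK) = (JD² + JK² - DK²) / (2·JD·JK)
  ∠DJK = 20.95°

Step 6: From DJ = 11, DK = 4, JK = 11, by the inverse law of cosines:
  cos(∠JDK) = (DJ² + DK² - JK²) / (2·DJ·DK)
  ∠JDK = 79.52°

Step 7: From JB = 7.76, JK = 11, BK = 15, by the inverse law of cosines:
  cos(∠BJK) = (JB² + JK² - BK²) / (2·JB·JK)
  ∠BJK = 104.86°

Step 8: From DH = 2·√13, DK = 4, HK = 6, by the inverse law of cosines:
  cos(∠HDK) = (DH² + DK² - HK²) / (2·DH·DK)
  ∠HDK = 56.31°

Step 9: From BJ = 7.76, BK = 15, JK = 11, by the inverse law of cosines:
  cos(∠JBK) = (BJ² + BK² - JK²) / (2·BJ·BK)
  ∠JBK = 45.14°

Step 10: From HD = 2·√13, HK = 6, DK = 4, by the inverse law of cosines:
  cos(∠DHK) = (HD² + HK² - DK²) / (2·HD·HK)
  ∠DHK = 33.69°

Step 11: From HE = 16.47, HK = 6, EK = 11, by the inverse law of cosines:
  cos(∠EHK) = (HE² + HK² - EK²) / (2·HE·HK)
  ∠EHK = 19.51°

Step 12: From EH = 16.47, EK = 11, HK = 6, by the inverse law of cosines:
  cos(∠HEK) = (EH² + EK² - HK²) / (2·EH·EK)
  ∠HEK = 10.49°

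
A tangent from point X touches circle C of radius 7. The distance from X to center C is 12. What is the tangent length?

tangent = √(d² - r²) = √(12² - 7²) = √(144 - 49) = √95 = sqrt(95)

sqrt(95)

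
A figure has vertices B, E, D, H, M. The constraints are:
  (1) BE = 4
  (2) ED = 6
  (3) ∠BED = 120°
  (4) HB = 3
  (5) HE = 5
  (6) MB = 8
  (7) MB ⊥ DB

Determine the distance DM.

Step 1: By the law of cosines on triangle BED: BD² = 4² + 6² − 2·4·6·cos(120°) = 76, so BD = 2·√19.
Step 2: By the law of cosines on triangle DBM: DM² = (2·√19)² + 8² − 2·2·√19·8·cos(90°) = 140, so DM = 2·√35.

Therefore, the length of DM = 2·√35.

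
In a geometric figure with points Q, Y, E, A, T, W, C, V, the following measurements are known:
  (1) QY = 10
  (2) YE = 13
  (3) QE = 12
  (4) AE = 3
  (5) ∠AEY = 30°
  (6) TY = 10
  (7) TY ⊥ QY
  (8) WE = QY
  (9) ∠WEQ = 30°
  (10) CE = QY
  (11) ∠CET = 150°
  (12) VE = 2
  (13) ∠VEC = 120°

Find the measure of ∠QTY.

Step 1: By the law of cosines on triangle TYQ: TQ² = 10² + 10² − 2·10·10·cos(90°) = 200, so TQ = 10·√2.
Step 2: By the inverse law of cosines on triangle QTY: cos(∠QTY) = ((10·√2)² + 10² − 10²) / (2·10·√2·10) = 200/282.84 = 0.7071, so ∠QTY = 45°.

Therefore, the measure of angle ∠QTY = 45°.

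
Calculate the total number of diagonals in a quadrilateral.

Each of the 4 vertices connects to 1 non-adjacent vertices via diagonals.
Total connections = 4 × 1 = 4, but each diagonal is counted twice.
Number of diagonals = 4 / 2 = 2.

2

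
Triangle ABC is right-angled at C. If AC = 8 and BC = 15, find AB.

In a right triangle, the square of the hypotenuse equals the sum of the squares of the two legs.
The legs are 8 and 15, so the hypotenuse = sqrt(64 + 225) = sqrt(289) = 17.

17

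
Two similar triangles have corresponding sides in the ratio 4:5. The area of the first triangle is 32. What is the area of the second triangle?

Area ratio = (4/5)^2 = 16/25. Area of the second triangle = 32 * 25/16 = 50.

50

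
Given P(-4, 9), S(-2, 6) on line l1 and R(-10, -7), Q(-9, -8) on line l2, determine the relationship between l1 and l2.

Slope of line 1: m1 = (6 - 9)/(-2 - -4) = -3/2 = -3/2
Slope of line 2: m2 = (-8 - -7)/(-9 - -10) = -1/1 = -1
m1 != m2 (-3/2 != -1), so not parallel.
m1 * m2 = (-3/2) * (-1) = 3/2 != -1, so not perpendicular.
The lines are neither parallel nor perpendicular.

Neither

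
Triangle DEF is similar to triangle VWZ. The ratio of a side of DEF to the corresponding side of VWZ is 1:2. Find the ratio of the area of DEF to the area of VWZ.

Area ratio = (side ratio)^2 = (1/2)^2 = 1:4.

1:4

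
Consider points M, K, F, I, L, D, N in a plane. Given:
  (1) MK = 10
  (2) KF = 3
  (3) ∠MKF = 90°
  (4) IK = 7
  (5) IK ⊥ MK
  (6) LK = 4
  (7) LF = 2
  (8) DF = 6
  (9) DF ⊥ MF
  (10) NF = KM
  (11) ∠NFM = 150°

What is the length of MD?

Step 1: By the law of cosines on triangle FKM: FM² = 3² + 10² − 2·3·10·cos(90°) = 109, so FM = √109.
Step 2: By the law of cosines on triangle MFD: MD² = √109² + 6² − 2·√109·6·cos(90°) = 145, so MD = √145.

Therefore, the length of MD = √145.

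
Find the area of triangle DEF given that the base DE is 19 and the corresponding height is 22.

A triangle's area is half the area of a rectangle with the same base and height.
Area = (1/2) * 19 * 22 = 209.

209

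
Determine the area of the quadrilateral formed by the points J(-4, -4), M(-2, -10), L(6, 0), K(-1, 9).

Shoelace: sum of cross terms = 186, Area = (1/2)|186| = 93

93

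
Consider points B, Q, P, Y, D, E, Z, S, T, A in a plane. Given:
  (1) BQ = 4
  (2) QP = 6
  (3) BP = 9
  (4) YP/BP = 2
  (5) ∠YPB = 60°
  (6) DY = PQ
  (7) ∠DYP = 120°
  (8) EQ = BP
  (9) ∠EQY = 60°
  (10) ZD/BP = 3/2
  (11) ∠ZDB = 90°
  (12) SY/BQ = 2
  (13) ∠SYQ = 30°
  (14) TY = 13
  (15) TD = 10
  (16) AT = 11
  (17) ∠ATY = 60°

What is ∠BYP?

From the given relations: YP = 2·BP = 2·9 = 18.
Step 1: By the law of cosines on triangle YPB: YB² = 18² + 9² − 2·18·9·cos(60°) = 243, so YB = 9·√3.
Step 2: By the inverse law of cosines on triangle BYP: cos(∠BYP) = ((9·√3)² + 18² − 9²) / (2·9·√3·18) = 486/561.18 = 0.866, so ∠BYP = 30°.

Therefore, the measure of angle ∠BYP = 30°.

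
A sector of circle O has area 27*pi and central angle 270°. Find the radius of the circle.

Sector area A = πr² × θ/360, so r² = 360A / (πθ).
r² = 360 × 27*pi / (π × 270)
r² = 36
r = 6

6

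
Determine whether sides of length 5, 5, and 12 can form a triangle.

The longest side is 12. The other two sides sum to 5 + 5 = 10.
Since 10 ≤ 12, the two shorter sides cannot reach around to close the triangle.

No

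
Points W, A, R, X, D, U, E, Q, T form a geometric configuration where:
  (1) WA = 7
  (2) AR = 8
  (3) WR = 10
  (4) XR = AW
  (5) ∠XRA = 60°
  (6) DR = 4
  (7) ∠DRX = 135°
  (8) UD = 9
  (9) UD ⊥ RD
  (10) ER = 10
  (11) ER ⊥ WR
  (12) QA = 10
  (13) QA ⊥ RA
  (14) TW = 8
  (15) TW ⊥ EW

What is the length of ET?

Step 1: By the law of cosines on triangle ERW: EW² = 10² + 10² − 2·10·10·cos(90°) = 200, so EW = 10·√2.
Step 2: By the law of cosines on triangle EWT: ET² = (10·√2)² + 8² − 2·10·√2·8·cos(90°) = 264, so ET = 2·√66.

Therefore, the length of ET = 2·√66.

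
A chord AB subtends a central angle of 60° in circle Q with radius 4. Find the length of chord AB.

Drop a perpendicular from the center to the chord, bisecting both the chord and the central angle.
Each half-chord = r sin(θ/2) = 4 sin(30°).
The full chord = 2 × 4 × sin(30°) = 4.

4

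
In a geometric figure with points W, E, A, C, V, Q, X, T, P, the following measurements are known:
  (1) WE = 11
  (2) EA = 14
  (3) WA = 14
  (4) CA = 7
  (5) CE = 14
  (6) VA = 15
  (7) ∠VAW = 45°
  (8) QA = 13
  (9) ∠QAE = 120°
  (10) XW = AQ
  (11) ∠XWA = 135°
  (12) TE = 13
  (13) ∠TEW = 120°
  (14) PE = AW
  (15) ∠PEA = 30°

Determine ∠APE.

From the given relations: PE = AW = 14.
Step 1: By the law of cosines on triangle PEA: PA² = 14² + 14² − 2·14·14·cos(30°) = 52.52, so PA ≈ 7.25.
Step 2: By the inverse law of cosines on triangle APE: cos(∠APE) = (7.25² + 14² − 14²) / (2·7.25·14) = 52.52/202.91 = 0.2588, so ∠APE = 75°.

Therefore, the measure of angle ∠APE = 75°.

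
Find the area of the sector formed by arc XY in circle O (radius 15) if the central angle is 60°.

Sector area = πr² × θ/360
= π × 15² × 1/6
= π × 225 × 1/6
= 75*pi/2

75*pi/2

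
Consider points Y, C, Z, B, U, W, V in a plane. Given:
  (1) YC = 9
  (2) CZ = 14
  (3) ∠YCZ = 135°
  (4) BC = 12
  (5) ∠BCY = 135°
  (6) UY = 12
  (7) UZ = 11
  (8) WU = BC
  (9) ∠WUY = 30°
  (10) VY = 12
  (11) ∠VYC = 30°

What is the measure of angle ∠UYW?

From the given relations: WU = BC = 12.
Step 1: By the law of cosines on triangle YUW: YW² = 12² + 12² − 2·12·12·cos(30°) = 38.58, so YW ≈ 6.21.
Step 2: By the inverse law of cosines on triangle UYW: cos(∠UYW) = (12² + 6.21² − 12²) / (2·12·6.21) = 38.58/149.08 = 0.2588, so ∠UYW = 75°.

Therefore, the measure of angle ∠UYW = 75°.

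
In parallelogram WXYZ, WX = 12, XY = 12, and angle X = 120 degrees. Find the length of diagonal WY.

Using the law of cosines:
d^2 = 12^2 + 12^2 - 2(12)(12)cos(120 degrees)
d^2 = 144 + 144 - 288*-1/2
d^2 = 432
d = 12*sqrt(3)

12*sqrt(3)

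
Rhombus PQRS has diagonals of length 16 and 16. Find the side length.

The diagonals of a rhombus bisect each other at right angles.
Half-diagonals: 16/2 = 8 and 16/2 = 8
side = sqrt(8^2 + 8^2)
side = sqrt(64 + 64)
side = sqrt(128) = 8*sqrt(2)

8*sqrt(2)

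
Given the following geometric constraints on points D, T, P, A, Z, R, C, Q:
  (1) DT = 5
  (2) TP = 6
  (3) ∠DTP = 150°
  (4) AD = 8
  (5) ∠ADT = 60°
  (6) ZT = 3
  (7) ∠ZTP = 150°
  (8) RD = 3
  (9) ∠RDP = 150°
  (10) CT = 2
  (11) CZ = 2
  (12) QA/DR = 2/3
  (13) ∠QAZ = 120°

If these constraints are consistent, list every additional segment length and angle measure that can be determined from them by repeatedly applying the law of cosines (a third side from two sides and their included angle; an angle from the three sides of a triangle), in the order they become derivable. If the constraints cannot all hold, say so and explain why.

The constraints are consistent. Derivable facts, in order:
After 1 step:
- DP ≈ 10.63
- PZ ≈ 8.73
- TA = 7
- ∠CTZ = 41.41°
- ∠CZT = 41.41°
- ∠TCZ = 97.18°
After 2 steps:
- PR ≈ 13.31
- ∠ATD = 81.79°
- ∠DAT = 38.21°
- ∠DPT = 13.6°
- ∠PDT = 16.4°
- ∠PZT = 20.1°
- ∠TPZ = 9.9°
After 3 steps:
- ∠DPR = 6.47°
- ∠DRP = 23.53°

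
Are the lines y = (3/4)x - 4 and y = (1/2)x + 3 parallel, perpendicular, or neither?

Slope of line 1: m1 = 3/4
Slope of line 2: m2 = 1/2
m1 != m2 (3/4 != 1/2), so not parallel.
m1 * m2 = (3/4) * (1/2) = 3/8 != -1, so not perpendicular.
The lines are neither parallel nor perpendicular.

Neither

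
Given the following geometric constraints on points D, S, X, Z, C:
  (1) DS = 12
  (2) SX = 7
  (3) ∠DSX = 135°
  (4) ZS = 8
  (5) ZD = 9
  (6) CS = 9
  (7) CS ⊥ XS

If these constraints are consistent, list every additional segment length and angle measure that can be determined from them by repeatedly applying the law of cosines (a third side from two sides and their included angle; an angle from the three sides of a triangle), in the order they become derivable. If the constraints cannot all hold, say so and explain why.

The constraints are consistent. Derivable facts, in order:
After 1 step:
- DX ≈ 17.66
- XC = √130
- ∠DSZ = 48.59°
- ∠DZS = 89.6°
- ∠SDZ = 41.81°
After 2 steps:
- ∠CXS = 52.13°
- ∠DXS = 28.72°
- ∠SCX = 37.87°
- ∠SDX = 16.28°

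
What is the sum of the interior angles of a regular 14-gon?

The sum of interior angles of an n-sided polygon is (n - 2) * 180.
For n = 14: (14 - 2) * 180 = 12 * 180 = 2160 degrees.

2160 degrees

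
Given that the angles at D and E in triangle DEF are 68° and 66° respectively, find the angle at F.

Let angle F = x. Then 68 + 66 + x = 180.
x = 180 - 134 = 46 degrees.

46 degrees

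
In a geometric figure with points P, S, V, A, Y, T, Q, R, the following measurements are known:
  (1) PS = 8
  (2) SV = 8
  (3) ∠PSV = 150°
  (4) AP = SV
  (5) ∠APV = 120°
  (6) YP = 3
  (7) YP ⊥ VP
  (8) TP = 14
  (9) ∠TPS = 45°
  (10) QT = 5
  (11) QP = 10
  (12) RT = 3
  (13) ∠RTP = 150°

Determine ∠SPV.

Step 1: By the law of cosines on triangle PSV: PV² = 8² + 8² − 2·8·8·cos(150°) = 238.85, so PV ≈ 15.45.
Step 2: By the inverse law of cosines on triangle SPV: cos(∠SPV) = (8² + 15.45² − 8²) / (2·8·15.45) = 238.85/247.28 = 0.9659, so ∠SPV = 15°.

Therefore, the measure of angle ∠SPV = 15°.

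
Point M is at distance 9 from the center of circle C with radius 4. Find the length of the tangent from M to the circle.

Let T be the point of tangency. Then CT ⊥ MT (radius ⊥ tangent).
In right triangle CTM: CM² = CT² + MT²
9² = 4² + MT²
MT² = 65, MT = sqrt(65)

sqrt(65)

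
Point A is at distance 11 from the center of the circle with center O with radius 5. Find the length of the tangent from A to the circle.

tangent = √(d² - r²) = √(11² - 5²) = √(121 - 25) = √96 = 4*sqrt(6)

4*sqrt(6)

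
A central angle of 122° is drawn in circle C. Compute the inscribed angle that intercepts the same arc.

By the inscribed angle theorem, the inscribed angle is half the central angle.
Inscribed angle = 122° / 2 = 61°

61°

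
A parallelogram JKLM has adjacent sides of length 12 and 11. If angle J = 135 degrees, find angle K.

In a parallelogram, consecutive angles are supplementary (sum to 180°).
angle K = 180 - angle J
angle K = 180 - 135
angle K = 45 degrees

45 degrees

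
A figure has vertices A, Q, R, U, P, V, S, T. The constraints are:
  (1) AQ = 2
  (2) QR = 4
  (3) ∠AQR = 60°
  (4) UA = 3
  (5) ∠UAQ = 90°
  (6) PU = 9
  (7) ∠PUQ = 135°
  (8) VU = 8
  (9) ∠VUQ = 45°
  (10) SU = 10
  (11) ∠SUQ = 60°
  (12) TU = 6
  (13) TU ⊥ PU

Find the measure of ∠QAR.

Step 1: By the law of cosines on triangle AQR: AR² = 2² + 4² − 2·2·4·cos(60°) = 12, so AR = 2·√3.
Step 2: By the inverse law of cosines on triangle QAR: cos(∠QAR) = (2² + (2·√3)² − 4²) / (2·2·2·√3) = 0/13.86 = 0, so ∠QAR = 90°.

Therefore, the measure of angle ∠QAR = 90°.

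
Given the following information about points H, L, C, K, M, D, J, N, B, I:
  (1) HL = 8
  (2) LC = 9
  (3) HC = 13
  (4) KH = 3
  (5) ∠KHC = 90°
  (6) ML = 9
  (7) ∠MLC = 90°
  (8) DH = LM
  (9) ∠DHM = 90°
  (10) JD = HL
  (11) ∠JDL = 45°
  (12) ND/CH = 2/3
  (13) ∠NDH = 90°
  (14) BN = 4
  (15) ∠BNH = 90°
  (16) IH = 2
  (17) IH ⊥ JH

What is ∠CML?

Step 1: By the law of cosines on triangle MLC: MC² = 9² + 9² − 2·9·9·cos(90°) = 162, so MC = 9·√2.
Step 2: By the inverse law of cosines on triangle CML: cos(∠CML) = ((9·√2)² + 9² − 9²) / (2·9·√2·9) = 162/229.1 = 0.7071, so ∠CML = 45°.

Therefore, the measure of angle ∠CML = 45°.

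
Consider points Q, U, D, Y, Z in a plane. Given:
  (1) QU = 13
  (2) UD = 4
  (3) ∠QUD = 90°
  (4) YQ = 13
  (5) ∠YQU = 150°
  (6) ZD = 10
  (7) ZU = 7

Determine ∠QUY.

Step 1: By the law of cosines on triangle UQY: UY² = 13² + 13² − 2·13·13·cos(150°) = 630.72, so UY ≈ 25.11.
Step 2: By the inverse law of cosines on triangle QUY: cos(∠QUY) = (13² + 25.11² − 13²) / (2·13·25.11) = 630.72/652.97 = 0.9659, so ∠QUY = 15°.

Therefore, the measure of angle ∠QUY = 15°.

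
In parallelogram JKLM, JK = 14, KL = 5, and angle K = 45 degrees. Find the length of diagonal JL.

Law of cosines: d^2 = 14^2 + 5^2 - 2(14)(5)cos(45°) = 221 - 70*sqrt(2), so d = sqrt(221 - 70*sqrt(2)).

sqrt(221 - 70*sqrt(2))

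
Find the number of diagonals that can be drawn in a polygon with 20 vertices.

Total line segments between 20 vertices = C(20,2) = 190.
Subtract the 20 sides: 190 - 20 = 170 diagonals.

170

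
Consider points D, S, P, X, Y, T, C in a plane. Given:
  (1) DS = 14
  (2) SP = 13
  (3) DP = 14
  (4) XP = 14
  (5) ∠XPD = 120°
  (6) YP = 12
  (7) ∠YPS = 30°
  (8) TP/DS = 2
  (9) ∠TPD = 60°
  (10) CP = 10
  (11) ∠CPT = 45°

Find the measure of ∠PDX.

Step 1: By the law of cosines on triangle DPX: DX² = 14² + 14² − 2·14·14·cos(120°) = 588, so DX = 14·√3.
Step 2: By the inverse law of cosines on triangle PDX: cos(∠PDX) = (14² + (14·√3)² − 14²) / (2·14·14·√3) = 588/678.96 = 0.866, so ∠PDX = 30°.

Therefore, the measure of angle ∠PDX = 30°.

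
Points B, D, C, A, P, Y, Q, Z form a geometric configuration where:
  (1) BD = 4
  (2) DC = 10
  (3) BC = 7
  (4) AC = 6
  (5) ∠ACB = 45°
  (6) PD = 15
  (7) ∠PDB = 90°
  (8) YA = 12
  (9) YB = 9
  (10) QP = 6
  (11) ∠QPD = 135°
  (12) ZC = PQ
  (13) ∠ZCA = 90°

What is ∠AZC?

From the given relations: ZC = PQ = 6.
Step 1: By the law of cosines on triangle ZCA: ZA² = 6² + 6² − 2·6·6·cos(90°) = 72, so ZA = 6·√2.
Step 2: By the inverse law of cosines on triangle AZC: cos(∠AZC) = ((6·√2)² + 6² − 6²) / (2·6·√2·6) = 72/101.82 = 0.7071, so ∠AZC = 45°.

Therefore, the measure of angle ∠AZC = 45°.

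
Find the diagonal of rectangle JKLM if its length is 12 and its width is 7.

A rectangle's diagonal splits it into two right triangles, with the diagonal as the hypotenuse.
By the Pythagorean theorem, d^2 = 12^2 + 7^2 = 193.
Therefore d = sqrt(193).

sqrt(193)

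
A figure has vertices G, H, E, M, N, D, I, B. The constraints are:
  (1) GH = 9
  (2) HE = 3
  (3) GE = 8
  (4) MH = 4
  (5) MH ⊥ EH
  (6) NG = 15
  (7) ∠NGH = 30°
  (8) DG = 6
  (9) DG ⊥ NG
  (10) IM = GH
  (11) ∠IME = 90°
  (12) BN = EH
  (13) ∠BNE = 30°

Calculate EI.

From the given relations: IM = GH = 9.
Step 1: By the law of cosines on triangle EHM: EM² = 3² + 4² − 2·3·4·cos(90°) = 25, so EM = 5.
Step 2: By the law of cosines on triangle EMI: EI² = 5² + 9² − 2·5·9·cos(90°) = 106, so EI = √106.

Therefore, the length of EI = √106.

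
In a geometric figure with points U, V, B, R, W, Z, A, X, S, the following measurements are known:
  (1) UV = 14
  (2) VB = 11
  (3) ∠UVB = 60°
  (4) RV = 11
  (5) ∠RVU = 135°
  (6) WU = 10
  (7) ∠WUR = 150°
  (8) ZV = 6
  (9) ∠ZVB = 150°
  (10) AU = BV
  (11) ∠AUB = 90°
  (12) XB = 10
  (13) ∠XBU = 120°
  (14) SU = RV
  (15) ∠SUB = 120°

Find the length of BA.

From the given relations: AU = BV = 11.
Step 1: By the law of cosines on triangle UVB: UB² = 14² + 11² − 2·14·11·cos(60°) = 163, so UB = √163.
Step 2: By the law of cosines on triangle BUA: BA² = √163² + 11² − 2·√163·11·cos(90°) = 284, so BA = 2·√71.

Therefore, the length of BA = 2·√71.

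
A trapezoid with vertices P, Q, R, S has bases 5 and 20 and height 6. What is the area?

A trapezoid's area equals the midsegment times the height.
The midsegment is (5 + 20) / 2 = 25/2.
Area = 25/2 * 6 = 75.

75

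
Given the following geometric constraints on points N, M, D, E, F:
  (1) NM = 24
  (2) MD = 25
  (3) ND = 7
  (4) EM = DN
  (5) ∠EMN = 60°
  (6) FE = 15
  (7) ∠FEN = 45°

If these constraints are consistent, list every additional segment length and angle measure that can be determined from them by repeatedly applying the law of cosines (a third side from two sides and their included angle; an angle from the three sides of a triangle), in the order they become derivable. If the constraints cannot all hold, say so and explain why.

The constraints are consistent. Derivable facts, in order:
After 1 step:
- NE ≈ 21.38
- ∠DMN = 16.26°
- ∠DNM = 90°
- ∠MDN = 73.74°
After 2 steps:
- NF ≈ 15.12
- ∠ENM = 16.47°
- ∠MEN = 103.53°
After 3 steps:
- ∠EFN = 90.44°
- ∠ENF = 44.56°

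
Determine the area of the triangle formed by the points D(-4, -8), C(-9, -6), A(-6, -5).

Using the Shoelace formula for a triangle:
Area = (1/2)|x0(y1 - y2) + x1(y2 - y0) + x2(y0 - y1)|
Area = (1/2)|-4(-6 - -5) + -9(-5 - -8) + -6(-8 - -6)|
Area = (1/2)|4 + -27 + 12|
Area = (1/2)|-11|
Area = (1/2)(11)
Area = 11/2

11/2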